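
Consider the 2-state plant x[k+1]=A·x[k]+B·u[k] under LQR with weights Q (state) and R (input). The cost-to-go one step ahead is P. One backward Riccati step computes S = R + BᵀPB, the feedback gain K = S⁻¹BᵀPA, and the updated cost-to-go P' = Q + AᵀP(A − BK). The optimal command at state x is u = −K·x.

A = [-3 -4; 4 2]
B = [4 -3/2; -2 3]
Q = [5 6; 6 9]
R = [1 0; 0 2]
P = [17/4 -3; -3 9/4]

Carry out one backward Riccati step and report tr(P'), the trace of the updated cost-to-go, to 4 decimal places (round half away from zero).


BᵀP = [23.0000 -16.5000; -15.3750 11.2500]
S = R + BᵀPB = [1 0; 0 2] + [125.0000 -84.0000; -84.0000 56.8125] = [126.0000 -84.0000; -84.0000 58.8125]
BᵀPA = [-135.0000 -125.0000; 91.1250 84.0000]
K = S⁻¹·BᵀPA = [-0.8048 -0.8340; 0.4000 0.2370]
A−BK = [0.8190 -0.3083; 1.1905 -0.3792]
AᵀP(A−BK) = [1.1571 0.8048; 0.8048 0.8340]
P' = Q + AᵀP(A−BK) = [6.1571 6.8048; 6.8048 9.8340]
tr(P') = 15.9912

15.9912


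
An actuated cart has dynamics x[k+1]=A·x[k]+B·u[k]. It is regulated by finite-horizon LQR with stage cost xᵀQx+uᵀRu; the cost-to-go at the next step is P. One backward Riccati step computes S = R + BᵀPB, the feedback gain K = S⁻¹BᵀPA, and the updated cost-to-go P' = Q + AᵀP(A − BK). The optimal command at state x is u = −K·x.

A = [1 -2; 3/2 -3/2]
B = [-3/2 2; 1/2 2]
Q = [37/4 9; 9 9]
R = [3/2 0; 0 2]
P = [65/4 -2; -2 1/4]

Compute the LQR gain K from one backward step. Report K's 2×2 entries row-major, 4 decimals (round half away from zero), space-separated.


BᵀP = [-25.3750 3.1250; 28.5000 -3.5000]
S = R + BᵀPB = [3/2 0; 0 2] + [39.6250 -44.5000; -44.5000 50.0000] = [41.1250 -44.5000; -44.5000 52.0000]
BᵀPA = [-20.6875 46.0625; 23.2500 -51.7500]
K = S⁻¹·BᵀPA = [-0.2599 0.5837; 0.2247 -0.4957]
A−BK = [0.1607 -0.1331; 1.1805 -0.8006]
AᵀP(A−BK) = [0.2115 -0.4626; -0.4626 1.0243]
P' = Q + AᵀP(A−BK) = [9.4615 8.5374; 8.5374 10.0243]
tr(P') = 19.4859

-0.2599 0.5837 0.2247 -0.4957


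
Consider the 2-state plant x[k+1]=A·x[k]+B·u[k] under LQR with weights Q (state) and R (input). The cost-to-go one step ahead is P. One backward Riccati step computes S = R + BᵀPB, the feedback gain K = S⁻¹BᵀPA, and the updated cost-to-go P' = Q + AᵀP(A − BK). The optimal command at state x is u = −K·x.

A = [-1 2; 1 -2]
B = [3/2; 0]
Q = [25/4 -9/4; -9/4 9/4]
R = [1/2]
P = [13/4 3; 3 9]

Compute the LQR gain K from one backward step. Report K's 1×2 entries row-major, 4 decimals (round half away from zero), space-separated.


BᵀP = [4.8750 4.5000]
S = R + BᵀPB = [1/2] + [7.3125] = [7.8125]
BᵀPA = [-0.3750 0.7500]
K = S⁻¹·BᵀPA = [-0.0480 0.0960]
A−BK = [-0.9280 1.8560; 1.0000 -2.0000]
AᵀP(A−BK) = [6.2320 -12.4640; -12.4640 24.9280]
P' = Q + AᵀP(A−BK) = [12.4820 -14.7140; -14.7140 27.1780]
tr(P') = 39.6600

-0.0480 0.0960


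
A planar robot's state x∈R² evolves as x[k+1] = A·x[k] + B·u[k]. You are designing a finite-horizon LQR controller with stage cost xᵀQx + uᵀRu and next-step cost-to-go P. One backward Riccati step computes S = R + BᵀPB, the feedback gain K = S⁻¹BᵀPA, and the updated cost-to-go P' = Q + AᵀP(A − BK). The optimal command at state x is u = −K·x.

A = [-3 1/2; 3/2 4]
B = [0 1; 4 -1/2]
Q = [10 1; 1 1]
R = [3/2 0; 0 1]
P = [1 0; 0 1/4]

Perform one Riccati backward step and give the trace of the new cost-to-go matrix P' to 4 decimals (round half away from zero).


BᵀP = [0.0000 1.0000; 1.0000 -0.1250]
S = R + BᵀPB = [3/2 0; 0 1] + [4.0000 -0.5000; -0.5000 1.0625] = [5.5000 -0.5000; -0.5000 2.0625]
BᵀPA = [1.5000 4.0000; -3.1875 0.0000]
K = S⁻¹·BᵀPA = [0.1352 0.7437; -1.5127 0.1803]
A−BK = [-1.4873 0.3197; 0.2028 1.1155]
AᵀP(A−BK) = [4.5380 -0.5408; -0.5408 1.2754]
P' = Q + AᵀP(A−BK) = [14.5380 0.4592; 0.4592 2.2754]
tr(P') = 16.8134

16.8134


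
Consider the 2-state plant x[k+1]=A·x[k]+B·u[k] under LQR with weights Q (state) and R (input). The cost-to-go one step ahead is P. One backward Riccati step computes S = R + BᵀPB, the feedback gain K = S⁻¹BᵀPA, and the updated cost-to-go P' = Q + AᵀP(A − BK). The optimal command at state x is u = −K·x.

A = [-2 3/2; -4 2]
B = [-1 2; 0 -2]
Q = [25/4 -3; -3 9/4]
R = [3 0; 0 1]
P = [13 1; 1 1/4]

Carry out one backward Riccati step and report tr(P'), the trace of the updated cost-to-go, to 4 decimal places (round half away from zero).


BᵀP = [-13.0000 -1.0000; 24.0000 1.5000]
S = R + BᵀPB = [3 0; 0 1] + [13.0000 -24.0000; -24.0000 45.0000] = [16.0000 -24.0000; -24.0000 46.0000]
BᵀPA = [30.0000 -21.5000; -54.0000 39.0000]
K = S⁻¹·BᵀPA = [0.5250 -0.3313; -0.9000 0.6750]
A−BK = [0.3250 -0.1813; -5.8000 3.3500]
AᵀP(A−BK) = [7.6500 -4.6125; -4.6125 2.8031]
P' = Q + AᵀP(A−BK) = [13.9000 -7.6125; -7.6125 5.0531]
tr(P') = 18.9531

18.9531


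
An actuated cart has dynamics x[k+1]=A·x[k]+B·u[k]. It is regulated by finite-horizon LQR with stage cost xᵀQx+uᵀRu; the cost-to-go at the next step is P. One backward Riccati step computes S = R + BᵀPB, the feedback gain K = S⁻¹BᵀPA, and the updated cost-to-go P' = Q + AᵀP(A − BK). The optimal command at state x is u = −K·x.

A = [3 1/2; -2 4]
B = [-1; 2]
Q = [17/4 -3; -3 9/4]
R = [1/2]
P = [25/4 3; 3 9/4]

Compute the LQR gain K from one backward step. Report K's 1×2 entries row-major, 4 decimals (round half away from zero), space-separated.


BᵀP = [-0.2500 1.5000]
S = R + BᵀPB = [1/2] + [3.2500] = [3.7500]
BᵀPA = [-3.7500 5.8750]
K = S⁻¹·BᵀPA = [-1.0000 1.5667]
A−BK = [2.0000 2.0667; 0.0000 0.8667]
AᵀP(A−BK) = [25.5000 30.2500; 30.2500 40.3583]
P' = Q + AᵀP(A−BK) = [29.7500 27.2500; 27.2500 42.6083]
tr(P') = 72.3583

-1.0000 1.5667


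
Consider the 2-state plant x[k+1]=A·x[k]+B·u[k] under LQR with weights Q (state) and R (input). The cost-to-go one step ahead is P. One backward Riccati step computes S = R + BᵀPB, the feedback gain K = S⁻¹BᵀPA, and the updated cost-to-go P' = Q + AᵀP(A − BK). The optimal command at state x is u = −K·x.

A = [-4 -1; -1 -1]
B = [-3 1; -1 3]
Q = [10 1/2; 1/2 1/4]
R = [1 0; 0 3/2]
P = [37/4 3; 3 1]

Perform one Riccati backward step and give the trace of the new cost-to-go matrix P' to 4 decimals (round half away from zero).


11.7805

BᵀP = [-30.7500 -10.0000; 18.2500 6.0000]
S = R + BᵀPB = [1 0; 0 3/2] + [102.2500 -60.7500; -60.7500 36.2500] = [103.2500 -60.7500; -60.7500 37.7500]
BᵀPA = [133.0000 40.7500; -79.0000 -24.2500]
K = S⁻¹·BᵀPA = [1.0694 0.3144; -0.3718 -0.1364]
A−BK = [-0.4200 0.0797; 1.1847 -0.2764]
AᵀP(A−BK) = [1.4007 0.4068; 0.4068 0.1298]
P' = Q + AᵀP(A−BK) = [11.4007 0.9068; 0.9068 0.3798]
tr(P') = 11.7805


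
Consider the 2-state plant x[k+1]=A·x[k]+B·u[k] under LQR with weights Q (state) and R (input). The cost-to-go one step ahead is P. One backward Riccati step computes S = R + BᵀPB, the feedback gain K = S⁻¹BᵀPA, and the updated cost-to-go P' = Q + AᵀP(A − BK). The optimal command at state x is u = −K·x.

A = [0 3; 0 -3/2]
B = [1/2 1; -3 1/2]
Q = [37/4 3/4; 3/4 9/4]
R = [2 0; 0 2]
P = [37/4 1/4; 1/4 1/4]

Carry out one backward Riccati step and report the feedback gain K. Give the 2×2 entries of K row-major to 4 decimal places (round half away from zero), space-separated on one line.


BᵀP = [3.8750 -0.6250; 9.3750 0.3750]
S = R + BᵀPB = [2 0; 0 2] + [3.8125 3.5625; 3.5625 9.5625] = [5.8125 3.5625; 3.5625 11.5625]
BᵀPA = [0.0000 12.5625; 0.0000 27.5625]
K = S⁻¹·BᵀPA = [0.0000 0.8633; 0.0000 2.1178]
A−BK = [0.0000 0.4506; 0.0000 0.0310]
AᵀP(A−BK) = [0.0000 0.0000; 0.0000 12.3457]
P' = Q + AᵀP(A−BK) = [9.2500 0.7500; 0.7500 14.5957]
tr(P') = 23.8457

0.0000 0.8633 0.0000 2.1178


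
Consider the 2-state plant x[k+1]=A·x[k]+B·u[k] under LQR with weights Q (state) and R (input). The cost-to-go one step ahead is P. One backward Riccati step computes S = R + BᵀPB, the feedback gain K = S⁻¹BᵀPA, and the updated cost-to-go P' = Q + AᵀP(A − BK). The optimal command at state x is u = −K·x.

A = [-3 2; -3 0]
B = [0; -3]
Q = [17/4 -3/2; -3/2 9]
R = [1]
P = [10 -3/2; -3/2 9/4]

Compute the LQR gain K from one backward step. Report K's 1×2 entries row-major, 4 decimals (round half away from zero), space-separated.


BᵀP = [4.5000 -6.7500]
S = R + BᵀPB = [1] + [20.2500] = [21.2500]
BᵀPA = [6.7500 9.0000]
K = S⁻¹·BᵀPA = [0.3176 0.4235]
A−BK = [-3.0000 2.0000; -2.0471 1.2706]
AᵀP(A−BK) = [81.1059 -53.8588; -53.8588 36.1882]
P' = Q + AᵀP(A−BK) = [85.3559 -55.3588; -55.3588 45.1882]
tr(P') = 130.5441

0.3176 0.4235


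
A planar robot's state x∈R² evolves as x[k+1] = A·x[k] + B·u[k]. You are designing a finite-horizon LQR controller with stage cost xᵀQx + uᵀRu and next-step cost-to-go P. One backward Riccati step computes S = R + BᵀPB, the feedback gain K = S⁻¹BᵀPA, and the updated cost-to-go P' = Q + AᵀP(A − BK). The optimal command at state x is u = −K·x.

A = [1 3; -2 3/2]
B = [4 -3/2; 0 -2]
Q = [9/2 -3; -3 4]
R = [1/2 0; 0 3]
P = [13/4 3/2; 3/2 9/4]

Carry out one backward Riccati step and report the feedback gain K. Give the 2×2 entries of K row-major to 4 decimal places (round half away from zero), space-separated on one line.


BᵀP = [13.0000 6.0000; -7.8750 -6.7500]
S = R + BᵀPB = [1/2 0; 0 3] + [52.0000 -31.5000; -31.5000 25.3125] = [52.5000 -31.5000; -31.5000 28.3125]
BᵀPA = [1.0000 48.0000; 5.6250 -33.7500]
K = S⁻¹·BᵀPA = [0.4159 0.5987; 0.6614 -0.5259]
A−BK = [0.3286 -0.1838; -0.6773 0.4482]
AᵀP(A−BK) = [2.1140 -1.3906; -1.3906 1.3236]
P' = Q + AᵀP(A−BK) = [6.6140 -4.3906; -4.3906 5.3236]
tr(P') = 11.9376

0.4159 0.5987 0.6614 -0.5259


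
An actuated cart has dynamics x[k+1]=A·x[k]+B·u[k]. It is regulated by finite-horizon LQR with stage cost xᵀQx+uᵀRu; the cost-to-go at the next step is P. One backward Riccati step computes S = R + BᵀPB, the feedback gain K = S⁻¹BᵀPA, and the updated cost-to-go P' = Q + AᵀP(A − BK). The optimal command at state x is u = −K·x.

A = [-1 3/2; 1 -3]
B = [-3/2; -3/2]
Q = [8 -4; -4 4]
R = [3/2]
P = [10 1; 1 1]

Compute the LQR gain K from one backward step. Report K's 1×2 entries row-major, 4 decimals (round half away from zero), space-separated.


BᵀP = [-16.5000 -3.0000]
S = R + BᵀPB = [3/2] + [29.2500] = [30.7500]
BᵀPA = [13.5000 -15.7500]
K = S⁻¹·BᵀPA = [0.4390 -0.5122]
A−BK = [-0.3415 0.7317; 1.6585 -3.7683]
AᵀP(A−BK) = [3.0732 -6.5854; -6.5854 14.4329]
P' = Q + AᵀP(A−BK) = [11.0732 -10.5854; -10.5854 18.4329]
tr(P') = 29.5061

0.4390 -0.5122


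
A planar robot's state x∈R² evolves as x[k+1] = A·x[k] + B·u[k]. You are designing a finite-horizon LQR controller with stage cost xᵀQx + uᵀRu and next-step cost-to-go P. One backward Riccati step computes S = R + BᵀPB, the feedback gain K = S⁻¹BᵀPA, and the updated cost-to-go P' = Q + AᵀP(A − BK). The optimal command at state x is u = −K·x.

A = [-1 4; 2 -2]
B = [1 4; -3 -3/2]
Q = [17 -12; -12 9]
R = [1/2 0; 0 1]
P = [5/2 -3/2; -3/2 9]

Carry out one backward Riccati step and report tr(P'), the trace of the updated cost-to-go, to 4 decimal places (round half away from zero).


BᵀP = [7.0000 -28.5000; 12.2500 -19.5000]
S = R + BᵀPB = [1/2 0; 0 1] + [92.5000 70.7500; 70.7500 78.2500] = [93.0000 70.7500; 70.7500 79.2500]
BᵀPA = [-64.0000 85.0000; -51.2500 88.0000]
K = S⁻¹·BᵀPA = [-0.6115 0.2158; -0.1008 0.9178]
A−BK = [0.0145 0.1131; 0.0143 0.0240]
AᵀP(A−BK) = [0.1989 -0.1542; -0.1542 0.8946]
P' = Q + AᵀP(A−BK) = [17.1989 -12.1542; -12.1542 9.8946]
tr(P') = 27.0935

27.0935


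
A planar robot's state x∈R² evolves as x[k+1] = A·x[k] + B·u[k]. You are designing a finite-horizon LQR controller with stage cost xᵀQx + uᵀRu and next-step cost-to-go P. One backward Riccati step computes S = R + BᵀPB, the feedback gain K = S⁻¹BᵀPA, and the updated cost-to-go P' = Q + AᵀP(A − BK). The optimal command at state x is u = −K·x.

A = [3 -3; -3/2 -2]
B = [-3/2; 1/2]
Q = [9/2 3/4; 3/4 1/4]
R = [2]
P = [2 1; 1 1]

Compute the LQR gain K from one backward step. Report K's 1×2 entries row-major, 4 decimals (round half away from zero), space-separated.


-1.1429 1.8095

BᵀP = [-2.5000 -1.0000]
S = R + BᵀPB = [2] + [3.2500] = [5.2500]
BᵀPA = [-6.0000 9.5000]
K = S⁻¹·BᵀPA = [-1.1429 1.8095]
A−BK = [1.2857 -0.2857; -0.9286 -2.9048]
AᵀP(A−BK) = [4.3929 -5.6429; -5.6429 16.8095]
P' = Q + AᵀP(A−BK) = [8.8929 -4.8929; -4.8929 17.0595]
tr(P') = 25.9524


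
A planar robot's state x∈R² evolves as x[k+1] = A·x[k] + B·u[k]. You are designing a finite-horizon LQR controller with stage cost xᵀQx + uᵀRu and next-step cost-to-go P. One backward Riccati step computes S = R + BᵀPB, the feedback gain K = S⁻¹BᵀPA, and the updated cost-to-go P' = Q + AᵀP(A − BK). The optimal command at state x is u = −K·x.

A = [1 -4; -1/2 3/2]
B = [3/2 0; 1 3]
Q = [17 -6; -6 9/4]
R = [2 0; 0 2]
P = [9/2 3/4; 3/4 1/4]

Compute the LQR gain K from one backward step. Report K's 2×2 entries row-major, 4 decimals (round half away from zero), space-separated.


0.4701 -1.9107 -0.0151 0.0016

BᵀP = [7.5000 1.3750; 2.2500 0.7500]
S = R + BᵀPB = [2 0; 0 2] + [12.6250 4.1250; 4.1250 2.2500] = [14.6250 4.1250; 4.1250 4.2500]
BᵀPA = [6.8125 -27.9375; 1.8750 -7.8750]
K = S⁻¹·BᵀPA = [0.4701 -1.9107; -0.0151 0.0016]
A−BK = [0.2949 -1.1340; -0.9249 3.4060]
AᵀP(A−BK) = [0.6385 -2.5488; -2.5488 10.1947]
P' = Q + AᵀP(A−BK) = [17.6385 -8.5488; -8.5488 12.4447]
tr(P') = 30.0832


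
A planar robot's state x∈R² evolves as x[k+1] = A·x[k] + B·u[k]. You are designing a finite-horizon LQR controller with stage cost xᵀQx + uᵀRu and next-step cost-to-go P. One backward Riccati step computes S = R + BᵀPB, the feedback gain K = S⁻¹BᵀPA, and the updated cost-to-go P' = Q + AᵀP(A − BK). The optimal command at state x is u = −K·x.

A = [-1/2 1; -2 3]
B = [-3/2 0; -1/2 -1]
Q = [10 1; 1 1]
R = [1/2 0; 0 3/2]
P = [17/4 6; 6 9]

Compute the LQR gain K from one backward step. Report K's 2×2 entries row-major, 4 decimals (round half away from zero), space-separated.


BᵀP = [-9.3750 -13.5000; -6.0000 -9.0000]
S = R + BᵀPB = [1/2 0; 0 3/2] + [20.8125 13.5000; 13.5000 9.0000] = [21.3125 13.5000; 13.5000 10.5000]
BᵀPA = [31.6875 -49.8750; 21.0000 -33.0000]
K = S⁻¹·BᵀPA = [1.1851 -1.8826; 0.4763 -0.7223]
A−BK = [1.2777 -1.8239; -0.9312 1.3363]
AᵀP(A−BK) = [1.5073 -2.3002; -2.3002 3.5169]
P' = Q + AᵀP(A−BK) = [11.5073 -1.3002; -1.3002 4.5169]
tr(P') = 16.0243

1.1851 -1.8826 0.4763 -0.7223


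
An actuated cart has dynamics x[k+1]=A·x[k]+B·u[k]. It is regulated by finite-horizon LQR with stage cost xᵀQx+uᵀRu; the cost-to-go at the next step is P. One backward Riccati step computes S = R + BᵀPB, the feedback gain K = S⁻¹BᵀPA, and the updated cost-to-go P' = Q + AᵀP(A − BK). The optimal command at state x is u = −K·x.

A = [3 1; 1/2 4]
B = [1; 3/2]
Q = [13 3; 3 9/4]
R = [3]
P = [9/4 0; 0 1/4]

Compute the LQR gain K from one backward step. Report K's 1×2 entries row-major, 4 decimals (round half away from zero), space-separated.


BᵀP = [2.2500 0.3750]
S = R + BᵀPB = [3] + [2.8125] = [5.8125]
BᵀPA = [6.9375 3.7500]
K = S⁻¹·BᵀPA = [1.1935 0.6452]
A−BK = [1.8065 0.3548; -1.2903 3.0323]
AᵀP(A−BK) = [12.0323 2.7742; 2.7742 3.8306]
P' = Q + AᵀP(A−BK) = [25.0323 5.7742; 5.7742 6.0806]
tr(P') = 31.1129

1.1935 0.6452


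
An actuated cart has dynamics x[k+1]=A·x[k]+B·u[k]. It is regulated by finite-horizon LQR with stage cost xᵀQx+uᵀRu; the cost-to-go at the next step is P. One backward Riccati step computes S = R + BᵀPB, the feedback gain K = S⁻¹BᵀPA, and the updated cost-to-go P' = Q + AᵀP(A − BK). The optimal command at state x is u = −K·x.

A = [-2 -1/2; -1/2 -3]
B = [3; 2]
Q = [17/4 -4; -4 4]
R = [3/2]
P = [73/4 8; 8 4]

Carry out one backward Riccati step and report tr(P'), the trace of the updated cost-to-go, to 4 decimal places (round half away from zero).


BᵀP = [70.7500 32.0000]
S = R + BᵀPB = [3/2] + [276.2500] = [277.7500]
BᵀPA = [-157.5000 -131.3750]
K = S⁻¹·BᵀPA = [-0.5671 -0.4730]
A−BK = [-0.2988 0.9190; 0.6341 -2.0540]
AᵀP(A−BK) = [0.6886 -0.2471; -0.2471 2.4225]
P' = Q + AᵀP(A−BK) = [4.9386 -4.2471; -4.2471 6.4225]
tr(P') = 11.3610

11.3610


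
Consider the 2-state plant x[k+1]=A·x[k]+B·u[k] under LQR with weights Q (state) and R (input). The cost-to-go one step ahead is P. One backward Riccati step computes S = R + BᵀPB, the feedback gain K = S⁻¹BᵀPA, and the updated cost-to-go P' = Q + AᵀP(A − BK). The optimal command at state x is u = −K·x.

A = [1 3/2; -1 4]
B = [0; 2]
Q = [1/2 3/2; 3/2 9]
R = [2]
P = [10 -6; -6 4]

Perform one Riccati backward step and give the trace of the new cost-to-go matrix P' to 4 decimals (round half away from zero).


16.8889

BᵀP = [-12.0000 8.0000]
S = R + BᵀPB = [2] + [16.0000] = [18.0000]
BᵀPA = [-20.0000 14.0000]
K = S⁻¹·BᵀPA = [-1.1111 0.7778]
A−BK = [1.0000 1.5000; 1.2222 2.4444]
AᵀP(A−BK) = [3.7778 -0.4444; -0.4444 3.6111]
P' = Q + AᵀP(A−BK) = [4.2778 1.0556; 1.0556 12.6111]
tr(P') = 16.8889


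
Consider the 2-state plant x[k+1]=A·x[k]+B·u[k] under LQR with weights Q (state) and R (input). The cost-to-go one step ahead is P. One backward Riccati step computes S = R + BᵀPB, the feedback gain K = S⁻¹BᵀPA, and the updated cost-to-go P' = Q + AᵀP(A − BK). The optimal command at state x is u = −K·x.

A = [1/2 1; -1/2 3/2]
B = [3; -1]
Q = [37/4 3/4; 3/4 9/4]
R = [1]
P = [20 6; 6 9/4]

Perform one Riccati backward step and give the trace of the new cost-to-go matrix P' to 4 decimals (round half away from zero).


BᵀP = [54.0000 15.7500]
S = R + BᵀPB = [1] + [146.2500] = [147.2500]
BᵀPA = [19.1250 77.6250]
K = S⁻¹·BᵀPA = [0.1299 0.5272]
A−BK = [0.1104 -0.5815; -0.3701 2.0272]
AᵀP(A−BK) = [0.0785 -0.2695; -0.2695 2.1413]
P' = Q + AᵀP(A−BK) = [9.3285 0.4805; 0.4805 4.3913]
tr(P') = 13.7199

13.7199


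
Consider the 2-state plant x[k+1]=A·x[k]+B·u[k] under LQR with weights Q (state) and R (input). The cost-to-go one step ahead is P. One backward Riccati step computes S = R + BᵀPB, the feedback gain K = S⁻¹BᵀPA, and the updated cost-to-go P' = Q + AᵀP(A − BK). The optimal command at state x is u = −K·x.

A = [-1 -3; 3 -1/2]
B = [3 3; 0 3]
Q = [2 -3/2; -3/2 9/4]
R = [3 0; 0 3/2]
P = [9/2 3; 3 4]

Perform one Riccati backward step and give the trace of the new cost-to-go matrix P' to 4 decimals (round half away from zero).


BᵀP = [13.5000 9.0000; 22.5000 21.0000]
S = R + BᵀPB = [3 0; 0 3/2] + [40.5000 67.5000; 67.5000 130.5000] = [43.5000 67.5000; 67.5000 132.0000]
BᵀPA = [13.5000 -45.0000; 40.5000 -78.0000]
K = S⁻¹·BᵀPA = [-0.8027 -0.5693; 0.7173 -0.2998]
A−BK = [-0.7438 -0.3928; 0.8482 0.3994]
AᵀP(A−BK) = [4.2865 1.8273; 1.8273 1.4981]
P' = Q + AᵀP(A−BK) = [6.2865 0.3273; 0.3273 3.7481]
tr(P') = 10.0346

10.0346


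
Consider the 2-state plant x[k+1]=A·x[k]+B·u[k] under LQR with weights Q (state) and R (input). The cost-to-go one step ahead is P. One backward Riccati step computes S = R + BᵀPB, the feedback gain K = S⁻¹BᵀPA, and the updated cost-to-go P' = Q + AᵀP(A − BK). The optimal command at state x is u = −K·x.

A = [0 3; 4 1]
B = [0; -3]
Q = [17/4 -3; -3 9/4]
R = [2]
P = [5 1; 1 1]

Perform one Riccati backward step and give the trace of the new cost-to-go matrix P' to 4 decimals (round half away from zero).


48.3182

BᵀP = [-3.0000 -3.0000]
S = R + BᵀPB = [2] + [9.0000] = [11.0000]
BᵀPA = [-12.0000 -12.0000]
K = S⁻¹·BᵀPA = [-1.0909 -1.0909]
A−BK = [0.0000 3.0000; 0.7273 -2.2727]
AᵀP(A−BK) = [2.9091 2.9091; 2.9091 38.9091]
P' = Q + AᵀP(A−BK) = [7.1591 -0.0909; -0.0909 41.1591]
tr(P') = 48.3182


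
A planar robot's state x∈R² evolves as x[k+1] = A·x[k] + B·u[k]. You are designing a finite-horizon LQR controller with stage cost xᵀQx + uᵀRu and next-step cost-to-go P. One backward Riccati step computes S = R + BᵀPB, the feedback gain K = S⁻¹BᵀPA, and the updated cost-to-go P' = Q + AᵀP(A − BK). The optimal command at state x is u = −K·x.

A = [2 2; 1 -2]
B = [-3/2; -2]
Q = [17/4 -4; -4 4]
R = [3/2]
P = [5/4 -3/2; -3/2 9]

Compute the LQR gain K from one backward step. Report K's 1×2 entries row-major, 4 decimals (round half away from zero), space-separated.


-0.4311 1.0778

BᵀP = [1.1250 -15.7500]
S = R + BᵀPB = [3/2] + [29.8125] = [31.3125]
BᵀPA = [-13.5000 33.7500]
K = S⁻¹·BᵀPA = [-0.4311 1.0778]
A−BK = [1.3533 3.6168; 0.1377 0.1557]
AᵀP(A−BK) = [2.1796 4.5509; 4.5509 16.6228]
P' = Q + AᵀP(A−BK) = [6.4296 0.5509; 0.5509 20.6228]
tr(P') = 27.0524


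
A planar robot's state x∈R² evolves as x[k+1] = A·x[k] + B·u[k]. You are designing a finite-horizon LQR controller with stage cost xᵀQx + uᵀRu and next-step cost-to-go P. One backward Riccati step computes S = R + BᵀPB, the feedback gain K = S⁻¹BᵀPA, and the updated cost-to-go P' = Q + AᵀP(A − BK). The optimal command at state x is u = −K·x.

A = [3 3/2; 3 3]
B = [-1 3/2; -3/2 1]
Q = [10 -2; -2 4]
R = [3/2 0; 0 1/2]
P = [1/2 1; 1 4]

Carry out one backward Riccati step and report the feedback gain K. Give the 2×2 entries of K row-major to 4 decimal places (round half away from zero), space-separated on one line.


-0.7410 -0.7590 1.6627 1.3373

BᵀP = [-2.0000 -7.0000; 1.7500 5.5000]
S = R + BᵀPB = [3/2 0; 0 1/2] + [12.5000 -10.0000; -10.0000 8.1250] = [14.0000 -10.0000; -10.0000 8.6250]
BᵀPA = [-27.0000 -24.0000; 21.7500 19.1250]
K = S⁻¹·BᵀPA = [-0.7410 -0.7590; 1.6627 1.3373]
A−BK = [-0.2349 -1.2651; 0.2259 0.5241]
AᵀP(A−BK) = [2.3313 2.1687; 2.1687 2.3313]
P' = Q + AᵀP(A−BK) = [12.3313 0.1687; 0.1687 6.3313]
tr(P') = 18.6627


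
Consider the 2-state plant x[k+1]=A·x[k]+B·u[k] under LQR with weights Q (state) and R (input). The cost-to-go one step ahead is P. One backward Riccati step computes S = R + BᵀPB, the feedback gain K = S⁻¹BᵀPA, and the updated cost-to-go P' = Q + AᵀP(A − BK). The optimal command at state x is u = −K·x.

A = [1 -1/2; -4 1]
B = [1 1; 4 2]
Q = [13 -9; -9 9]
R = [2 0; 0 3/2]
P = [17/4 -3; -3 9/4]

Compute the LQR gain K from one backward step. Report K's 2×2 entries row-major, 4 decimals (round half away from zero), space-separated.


BᵀP = [-7.7500 6.0000; -1.7500 1.5000]
S = R + BᵀPB = [2 0; 0 3/2] + [16.2500 4.2500; 4.2500 1.2500] = [18.2500 4.2500; 4.2500 2.7500]
BᵀPA = [-31.7500 9.8750; -7.7500 2.3750]
K = S⁻¹·BᵀPA = [-1.6926 0.5311; -0.2023 0.0428]
A−BK = [2.8949 -1.0739; 3.1751 -1.2101]
AᵀP(A−BK) = [8.9416 -2.9300; -2.9300 0.9660]
P' = Q + AᵀP(A−BK) = [21.9416 -11.9300; -11.9300 9.9660]
tr(P') = 31.9076

-1.6926 0.5311 -0.2023 0.0428


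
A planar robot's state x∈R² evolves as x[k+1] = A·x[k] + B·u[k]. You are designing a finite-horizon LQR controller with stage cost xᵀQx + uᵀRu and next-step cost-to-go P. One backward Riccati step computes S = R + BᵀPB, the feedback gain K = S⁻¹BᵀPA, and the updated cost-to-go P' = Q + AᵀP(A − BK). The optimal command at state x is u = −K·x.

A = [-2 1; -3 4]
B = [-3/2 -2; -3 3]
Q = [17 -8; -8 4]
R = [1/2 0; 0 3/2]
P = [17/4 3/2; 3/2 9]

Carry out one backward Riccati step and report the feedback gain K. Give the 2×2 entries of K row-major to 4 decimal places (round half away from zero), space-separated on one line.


BᵀP = [-10.8750 -29.2500; -4.0000 24.0000]
S = R + BᵀPB = [1/2 0; 0 3/2] + [104.0625 -66.0000; -66.0000 80.0000] = [104.5625 -66.0000; -66.0000 81.5000]
BᵀPA = [109.5000 -127.8750; -64.0000 92.0000]
K = S⁻¹·BᵀPA = [1.1283 -1.0442; 0.1284 0.2833]
A−BK = [-0.0507 0.0003; -0.0004 0.0177]
AᵀP(A−BK) = [0.6723 -0.5360; -0.5360 0.6683]
P' = Q + AᵀP(A−BK) = [17.6723 -8.5360; -8.5360 4.6683]
tr(P') = 22.3406

1.1283 -1.0442 0.1284 0.2833


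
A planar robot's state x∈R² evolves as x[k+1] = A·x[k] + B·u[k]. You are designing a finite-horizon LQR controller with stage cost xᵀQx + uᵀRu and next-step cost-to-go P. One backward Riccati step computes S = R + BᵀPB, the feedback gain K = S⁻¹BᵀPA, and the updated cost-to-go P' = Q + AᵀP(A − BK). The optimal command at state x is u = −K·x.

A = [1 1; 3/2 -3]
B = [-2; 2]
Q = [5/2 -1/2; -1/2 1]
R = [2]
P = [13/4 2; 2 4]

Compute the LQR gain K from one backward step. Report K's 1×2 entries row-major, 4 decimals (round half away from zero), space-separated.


0.2333 -0.9667

BᵀP = [-2.5000 4.0000]
S = R + BᵀPB = [2] + [13.0000] = [15.0000]
BᵀPA = [3.5000 -14.5000]
K = S⁻¹·BᵀPA = [0.2333 -0.9667]
A−BK = [1.4667 -0.9333; 1.0333 -1.0667]
AᵀP(A−BK) = [17.4333 -14.3667; -14.3667 13.2333]
P' = Q + AᵀP(A−BK) = [19.9333 -14.8667; -14.8667 14.2333]
tr(P') = 34.1667


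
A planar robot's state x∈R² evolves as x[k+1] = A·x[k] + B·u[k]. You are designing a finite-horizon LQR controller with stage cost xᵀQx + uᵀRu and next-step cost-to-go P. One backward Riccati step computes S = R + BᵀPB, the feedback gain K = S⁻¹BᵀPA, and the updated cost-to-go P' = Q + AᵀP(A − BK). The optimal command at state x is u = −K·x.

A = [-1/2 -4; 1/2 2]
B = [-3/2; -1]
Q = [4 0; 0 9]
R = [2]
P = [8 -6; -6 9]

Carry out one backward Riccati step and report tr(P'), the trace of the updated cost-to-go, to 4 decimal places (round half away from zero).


BᵀP = [-6.0000 0.0000]
S = R + BᵀPB = [2] + [9.0000] = [11.0000]
BᵀPA = [3.0000 24.0000]
K = S⁻¹·BᵀPA = [0.2727 2.1818]
A−BK = [-0.0909 -0.7273; 0.7727 4.1818]
AᵀP(A−BK) = [6.4318 36.4545; 36.4545 207.6364]
P' = Q + AᵀP(A−BK) = [10.4318 36.4545; 36.4545 216.6364]
tr(P') = 227.0682

227.0682


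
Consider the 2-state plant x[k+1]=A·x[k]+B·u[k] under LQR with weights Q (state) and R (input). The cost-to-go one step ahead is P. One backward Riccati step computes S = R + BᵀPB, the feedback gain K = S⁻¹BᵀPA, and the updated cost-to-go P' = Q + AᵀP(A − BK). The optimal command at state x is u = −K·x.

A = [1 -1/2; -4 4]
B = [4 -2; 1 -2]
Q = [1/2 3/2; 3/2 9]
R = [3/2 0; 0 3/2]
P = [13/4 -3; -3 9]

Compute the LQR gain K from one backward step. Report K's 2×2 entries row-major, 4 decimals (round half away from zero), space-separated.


1.5141 -1.3576 2.5924 -2.5191

BᵀP = [10.0000 -3.0000; -0.5000 -12.0000]
S = R + BᵀPB = [3/2 0; 0 3/2] + [37.0000 -14.0000; -14.0000 25.0000] = [38.5000 -14.0000; -14.0000 26.5000]
BᵀPA = [22.0000 -17.0000; 47.5000 -47.7500]
K = S⁻¹·BᵀPA = [1.5141 -1.3576; 2.5924 -2.5191]
A−BK = [0.1283 -0.1078; -0.3294 0.3194]
AᵀP(A−BK) = [14.8028 -14.1002; -14.1002 13.4459]
P' = Q + AᵀP(A−BK) = [15.3028 -12.6002; -12.6002 22.4459]
tr(P') = 37.7487


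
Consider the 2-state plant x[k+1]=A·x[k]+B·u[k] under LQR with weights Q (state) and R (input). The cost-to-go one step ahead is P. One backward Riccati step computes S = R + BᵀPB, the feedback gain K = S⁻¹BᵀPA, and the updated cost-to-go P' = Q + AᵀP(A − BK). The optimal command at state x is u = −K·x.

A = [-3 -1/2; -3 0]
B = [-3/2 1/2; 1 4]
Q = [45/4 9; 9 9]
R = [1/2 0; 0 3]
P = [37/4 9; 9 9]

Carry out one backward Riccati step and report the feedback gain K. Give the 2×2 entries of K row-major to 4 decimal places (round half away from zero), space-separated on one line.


BᵀP = [-4.8750 -4.5000; 40.6250 40.5000]
S = R + BᵀPB = [1/2 0; 0 3] + [2.8125 -20.4375; -20.4375 182.3125] = [3.3125 -20.4375; -20.4375 185.3125]
BᵀPA = [28.1250 2.4375; -243.3750 -20.3125]
K = S⁻¹·BᵀPA = [1.2130 0.1864; -1.1795 -0.0891]
A−BK = [-0.5907 -0.1759; 0.5052 0.1698]
AᵀP(A−BK) = [5.0628 0.4588; 0.4588 0.0492]
P' = Q + AᵀP(A−BK) = [16.3128 9.4588; 9.4588 9.0492]
tr(P') = 25.3620

1.2130 0.1864 -1.1795 -0.0891


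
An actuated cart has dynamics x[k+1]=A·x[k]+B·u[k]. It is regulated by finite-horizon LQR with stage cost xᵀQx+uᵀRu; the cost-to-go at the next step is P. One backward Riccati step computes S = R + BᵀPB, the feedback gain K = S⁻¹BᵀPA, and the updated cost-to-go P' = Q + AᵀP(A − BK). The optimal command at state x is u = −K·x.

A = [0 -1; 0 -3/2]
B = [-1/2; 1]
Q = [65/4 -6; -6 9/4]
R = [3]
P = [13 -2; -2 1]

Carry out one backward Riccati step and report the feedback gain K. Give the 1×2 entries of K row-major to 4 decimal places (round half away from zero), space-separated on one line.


0.0000 0.5946

BᵀP = [-8.5000 2.0000]
S = R + BᵀPB = [3] + [6.2500] = [9.2500]
BᵀPA = [0.0000 5.5000]
K = S⁻¹·BᵀPA = [0.0000 0.5946]
A−BK = [0.0000 -0.7027; 0.0000 -2.0946]
AᵀP(A−BK) = [0.0000 0.0000; 0.0000 5.9797]
P' = Q + AᵀP(A−BK) = [16.2500 -6.0000; -6.0000 8.2297]
tr(P') = 24.4797


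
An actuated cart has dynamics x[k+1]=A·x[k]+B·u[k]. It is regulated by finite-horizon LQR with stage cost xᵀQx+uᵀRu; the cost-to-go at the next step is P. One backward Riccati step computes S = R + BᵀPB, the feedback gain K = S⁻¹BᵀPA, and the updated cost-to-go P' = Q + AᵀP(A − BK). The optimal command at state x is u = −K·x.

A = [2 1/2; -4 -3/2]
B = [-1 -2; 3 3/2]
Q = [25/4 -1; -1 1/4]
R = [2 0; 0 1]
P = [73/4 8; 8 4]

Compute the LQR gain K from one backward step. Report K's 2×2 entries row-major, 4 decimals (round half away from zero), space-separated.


BᵀP = [5.7500 4.0000; -24.5000 -10.0000]
S = R + BᵀPB = [2 0; 0 1] + [6.2500 -5.5000; -5.5000 34.0000] = [8.2500 -5.5000; -5.5000 35.0000]
BᵀPA = [-4.5000 -3.1250; -9.0000 2.7500]
K = S⁻¹·BᵀPA = [-0.8008 -0.3646; -0.3830 0.0213]
A−BK = [0.4333 0.1779; -1.0232 -0.4381]
AᵀP(A−BK) = [1.9497 0.8008; 0.8008 0.3646]
P' = Q + AᵀP(A−BK) = [8.1997 -0.1992; -0.1992 0.6146]
tr(P') = 8.8143

-0.8008 -0.3646 -0.3830 0.0213


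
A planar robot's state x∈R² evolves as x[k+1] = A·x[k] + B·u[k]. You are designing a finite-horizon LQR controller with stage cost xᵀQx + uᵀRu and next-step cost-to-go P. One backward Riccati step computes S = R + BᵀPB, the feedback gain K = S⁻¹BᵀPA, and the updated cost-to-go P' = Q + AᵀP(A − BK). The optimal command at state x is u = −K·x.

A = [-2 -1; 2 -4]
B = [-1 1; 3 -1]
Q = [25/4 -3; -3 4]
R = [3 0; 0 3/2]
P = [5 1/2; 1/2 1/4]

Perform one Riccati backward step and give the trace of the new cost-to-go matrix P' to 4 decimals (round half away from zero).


21.3812

BᵀP = [-3.5000 0.2500; 4.5000 0.2500]
S = R + BᵀPB = [3 0; 0 3/2] + [4.2500 -3.7500; -3.7500 4.2500] = [7.2500 -3.7500; -3.7500 5.7500]
BᵀPA = [7.5000 2.5000; -8.5000 -5.5000]
K = S⁻¹·BᵀPA = [0.4072 -0.2262; -1.2127 -1.1041]
A−BK = [-0.3801 -0.1222; -0.4344 -4.4253]
AᵀP(A−BK) = [3.6380 3.3122; 3.3122 7.4932]
P' = Q + AᵀP(A−BK) = [9.8880 0.3122; 0.3122 11.4932]
tr(P') = 21.3812


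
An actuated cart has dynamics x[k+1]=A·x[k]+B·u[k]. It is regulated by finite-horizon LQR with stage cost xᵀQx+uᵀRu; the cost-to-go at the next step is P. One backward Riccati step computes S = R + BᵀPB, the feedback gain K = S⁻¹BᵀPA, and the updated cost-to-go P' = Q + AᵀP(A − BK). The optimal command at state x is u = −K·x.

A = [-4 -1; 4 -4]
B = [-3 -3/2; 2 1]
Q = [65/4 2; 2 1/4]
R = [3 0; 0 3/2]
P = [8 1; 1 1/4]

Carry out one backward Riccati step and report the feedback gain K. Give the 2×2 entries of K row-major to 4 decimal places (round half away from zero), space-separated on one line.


BᵀP = [-22.0000 -2.5000; -11.0000 -1.2500]
S = R + BᵀPB = [3 0; 0 3/2] + [61.0000 30.5000; 30.5000 15.2500] = [64.0000 30.5000; 30.5000 16.7500]
BᵀPA = [78.0000 32.0000; 39.0000 16.0000]
K = S⁻¹·BᵀPA = [0.8254 0.3386; 0.8254 0.3386]
A−BK = [-0.2857 0.5238; 1.5238 -5.0159]
AᵀP(A−BK) = [3.4286 0.3810; 0.3810 3.7460]
P' = Q + AᵀP(A−BK) = [19.6786 2.3810; 2.3810 3.9960]
tr(P') = 23.6746

0.8254 0.3386 0.8254 0.3386


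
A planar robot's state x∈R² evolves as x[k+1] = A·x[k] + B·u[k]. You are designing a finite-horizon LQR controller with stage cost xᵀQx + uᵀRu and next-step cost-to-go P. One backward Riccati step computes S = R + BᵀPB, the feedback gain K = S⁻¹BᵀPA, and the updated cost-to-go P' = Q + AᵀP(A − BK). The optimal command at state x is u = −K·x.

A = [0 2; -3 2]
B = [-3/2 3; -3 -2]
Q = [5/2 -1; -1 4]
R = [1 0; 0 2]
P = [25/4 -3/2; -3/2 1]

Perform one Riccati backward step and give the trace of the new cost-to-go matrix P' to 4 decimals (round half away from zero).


7.9955

BᵀP = [-4.8750 -0.7500; 21.7500 -6.5000]
S = R + BᵀPB = [1 0; 0 2] + [9.5625 -13.1250; -13.1250 78.2500] = [10.5625 -13.1250; -13.1250 80.2500]
BᵀPA = [2.2500 -11.2500; 19.5000 30.5000]
K = S⁻¹·BᵀPA = [0.6463 -0.7440; 0.3487 0.2584]
A−BK = [-0.0766 0.1088; -0.3637 0.2847]
AᵀP(A−BK) = [0.7463 -0.3642; -0.3642 0.7492]
P' = Q + AᵀP(A−BK) = [3.2463 -1.3642; -1.3642 4.7492]
tr(P') = 7.9955


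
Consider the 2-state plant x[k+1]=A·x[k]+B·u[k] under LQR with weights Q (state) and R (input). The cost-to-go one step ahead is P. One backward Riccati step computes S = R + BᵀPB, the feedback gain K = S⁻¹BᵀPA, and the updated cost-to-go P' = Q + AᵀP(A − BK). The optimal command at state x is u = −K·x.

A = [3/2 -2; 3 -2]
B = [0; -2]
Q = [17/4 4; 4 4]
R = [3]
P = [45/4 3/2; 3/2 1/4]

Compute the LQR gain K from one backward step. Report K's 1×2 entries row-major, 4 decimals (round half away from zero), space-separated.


BᵀP = [-3.0000 -0.5000]
S = R + BᵀPB = [3] + [1.0000] = [4.0000]
BᵀPA = [-6.0000 7.0000]
K = S⁻¹·BᵀPA = [-1.5000 1.7500]
A−BK = [1.5000 -2.0000; 0.0000 1.5000]
AᵀP(A−BK) = [32.0625 -38.2500; -38.2500 45.7500]
P' = Q + AᵀP(A−BK) = [36.3125 -34.2500; -34.2500 49.7500]
tr(P') = 86.0625

-1.5000 1.7500


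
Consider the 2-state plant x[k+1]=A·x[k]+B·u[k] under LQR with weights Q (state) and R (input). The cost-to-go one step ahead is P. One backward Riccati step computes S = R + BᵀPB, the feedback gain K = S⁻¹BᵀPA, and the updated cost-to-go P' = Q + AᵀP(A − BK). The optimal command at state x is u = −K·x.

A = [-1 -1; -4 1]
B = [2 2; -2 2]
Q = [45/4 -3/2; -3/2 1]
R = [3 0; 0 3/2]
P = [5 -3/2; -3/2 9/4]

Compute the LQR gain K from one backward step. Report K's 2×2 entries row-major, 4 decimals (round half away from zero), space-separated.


0.6602 -0.4600 -1.0952 -0.0238

BᵀP = [13.0000 -7.5000; 7.0000 1.5000]
S = R + BᵀPB = [3 0; 0 3/2] + [41.0000 11.0000; 11.0000 17.0000] = [44.0000 11.0000; 11.0000 18.5000]
BᵀPA = [17.0000 -20.5000; -13.0000 -5.5000]
K = S⁻¹·BᵀPA = [0.6602 -0.4600; -1.0952 -0.0238]
A−BK = [-0.1299 -0.0325; -0.4892 0.1277]
AᵀP(A−BK) = [3.5390 -0.9903; -0.9903 0.6899]
P' = Q + AᵀP(A−BK) = [14.7890 -2.4903; -2.4903 1.6899]
tr(P') = 16.4789


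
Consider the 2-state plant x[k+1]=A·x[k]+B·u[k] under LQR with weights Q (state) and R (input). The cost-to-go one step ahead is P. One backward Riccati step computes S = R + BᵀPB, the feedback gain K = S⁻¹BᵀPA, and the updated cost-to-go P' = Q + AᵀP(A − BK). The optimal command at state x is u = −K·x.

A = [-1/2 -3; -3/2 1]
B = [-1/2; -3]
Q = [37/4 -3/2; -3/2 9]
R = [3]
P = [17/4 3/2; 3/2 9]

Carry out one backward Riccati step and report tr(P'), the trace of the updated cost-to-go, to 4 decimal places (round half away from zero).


56.8229

BᵀP = [-6.6250 -27.7500]
S = R + BᵀPB = [3] + [86.5625] = [89.5625]
BᵀPA = [44.9375 -7.8750]
K = S⁻¹·BᵀPA = [0.5017 -0.0879]
A−BK = [-0.2491 -3.0440; 0.0052 0.7362]
AᵀP(A−BK) = [1.0154 2.8262; 2.8262 37.5576]
P' = Q + AᵀP(A−BK) = [10.2654 1.3262; 1.3262 46.5576]
tr(P') = 56.8229


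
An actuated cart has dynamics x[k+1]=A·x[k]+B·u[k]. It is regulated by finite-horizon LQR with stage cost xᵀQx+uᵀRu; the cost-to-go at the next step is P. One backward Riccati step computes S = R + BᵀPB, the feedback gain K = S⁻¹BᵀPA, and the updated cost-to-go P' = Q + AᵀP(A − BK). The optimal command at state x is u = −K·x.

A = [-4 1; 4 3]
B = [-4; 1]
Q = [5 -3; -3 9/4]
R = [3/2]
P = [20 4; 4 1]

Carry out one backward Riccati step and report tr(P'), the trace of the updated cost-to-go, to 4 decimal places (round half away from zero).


BᵀP = [-76.0000 -15.0000]
S = R + BᵀPB = [3/2] + [289.0000] = [290.5000]
BᵀPA = [244.0000 -121.0000]
K = S⁻¹·BᵀPA = [0.8399 -0.4165]
A−BK = [-0.6403 -0.6661; 3.1601 3.4165]
AᵀP(A−BK) = [3.0568 1.6317; 1.6317 2.6007]
P' = Q + AᵀP(A−BK) = [8.0568 -1.3683; -1.3683 4.8507]
tr(P') = 12.9075

12.9075


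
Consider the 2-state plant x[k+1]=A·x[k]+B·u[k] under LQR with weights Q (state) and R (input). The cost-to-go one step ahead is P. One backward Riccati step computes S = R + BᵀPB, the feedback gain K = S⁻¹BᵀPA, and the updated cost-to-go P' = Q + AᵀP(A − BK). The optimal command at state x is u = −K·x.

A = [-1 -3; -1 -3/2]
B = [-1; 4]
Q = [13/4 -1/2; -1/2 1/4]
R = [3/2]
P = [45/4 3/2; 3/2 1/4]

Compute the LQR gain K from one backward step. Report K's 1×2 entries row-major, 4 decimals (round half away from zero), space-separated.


1.2105 3.4737

BᵀP = [-5.2500 -0.5000]
S = R + BᵀPB = [3/2] + [3.2500] = [4.7500]
BᵀPA = [5.7500 16.5000]
K = S⁻¹·BᵀPA = [1.2105 3.4737]
A−BK = [0.2105 0.4737; -5.8421 -15.3947]
AᵀP(A−BK) = [7.5395 20.9013; 20.9013 57.9967]
P' = Q + AᵀP(A−BK) = [10.7895 20.4013; 20.4013 58.2467]
tr(P') = 69.0362


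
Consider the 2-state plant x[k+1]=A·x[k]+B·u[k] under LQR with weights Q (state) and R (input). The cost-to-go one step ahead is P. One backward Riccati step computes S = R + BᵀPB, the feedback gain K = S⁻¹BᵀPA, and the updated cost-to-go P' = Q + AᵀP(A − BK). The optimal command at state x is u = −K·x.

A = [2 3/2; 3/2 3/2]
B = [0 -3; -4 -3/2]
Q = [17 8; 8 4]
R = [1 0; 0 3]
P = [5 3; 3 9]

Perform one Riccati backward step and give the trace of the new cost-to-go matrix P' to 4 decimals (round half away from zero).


BᵀP = [-12.0000 -36.0000; -19.5000 -22.5000]
S = R + BᵀPB = [1 0; 0 3] + [144.0000 90.0000; 90.0000 92.2500] = [145.0000 90.0000; 90.0000 95.2500]
BᵀPA = [-78.0000 -72.0000; -72.7500 -63.0000]
K = S⁻¹·BᵀPA = [-0.1544 -0.2080; -0.6179 -0.4649]
A−BK = [0.1464 0.1054; -0.0445 -0.0293]
AᵀP(A−BK) = [1.2550 0.9557; 0.9557 0.7363]
P' = Q + AᵀP(A−BK) = [18.2550 8.9557; 8.9557 4.7363]
tr(P') = 22.9913

22.9913


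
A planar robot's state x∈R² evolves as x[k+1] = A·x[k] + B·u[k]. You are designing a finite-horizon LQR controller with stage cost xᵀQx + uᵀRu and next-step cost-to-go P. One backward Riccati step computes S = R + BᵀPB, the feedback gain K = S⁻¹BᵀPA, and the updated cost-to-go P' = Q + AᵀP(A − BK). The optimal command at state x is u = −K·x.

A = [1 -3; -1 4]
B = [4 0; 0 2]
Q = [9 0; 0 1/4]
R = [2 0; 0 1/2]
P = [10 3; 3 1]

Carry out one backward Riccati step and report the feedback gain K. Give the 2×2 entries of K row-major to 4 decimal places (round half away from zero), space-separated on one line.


0.1961 -0.5490 -0.1569 0.7059

BᵀP = [40.0000 12.0000; 6.0000 2.0000]
S = R + BᵀPB = [2 0; 0 1/2] + [160.0000 24.0000; 24.0000 4.0000] = [162.0000 24.0000; 24.0000 4.5000]
BᵀPA = [28.0000 -72.0000; 4.0000 -10.0000]
K = S⁻¹·BᵀPA = [0.1961 -0.5490; -0.1569 0.7059]
A−BK = [0.2157 -0.8039; -0.6863 2.5882]
AᵀP(A−BK) = [0.1373 -0.4510; -0.4510 1.5294]
P' = Q + AᵀP(A−BK) = [9.1373 -0.4510; -0.4510 1.7794]
tr(P') = 10.9167


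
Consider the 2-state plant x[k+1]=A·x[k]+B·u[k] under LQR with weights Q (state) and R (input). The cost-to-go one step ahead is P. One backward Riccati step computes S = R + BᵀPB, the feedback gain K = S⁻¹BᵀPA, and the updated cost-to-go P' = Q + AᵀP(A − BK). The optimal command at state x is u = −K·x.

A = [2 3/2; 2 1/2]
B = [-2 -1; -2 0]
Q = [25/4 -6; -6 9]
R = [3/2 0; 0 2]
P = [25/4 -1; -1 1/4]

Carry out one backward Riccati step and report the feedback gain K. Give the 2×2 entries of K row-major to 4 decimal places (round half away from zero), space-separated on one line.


-0.7556 -0.6037 -0.3111 -0.3074

BᵀP = [-10.5000 1.5000; -6.2500 1.0000]
S = R + BᵀPB = [3/2 0; 0 2] + [18.0000 10.5000; 10.5000 6.2500] = [19.5000 10.5000; 10.5000 8.2500]
BᵀPA = [-18.0000 -15.0000; -10.5000 -8.8750]
K = S⁻¹·BᵀPA = [-0.7556 -0.6037; -0.3111 -0.3074]
A−BK = [0.1778 -0.0148; 0.4889 -0.7074]
AᵀP(A−BK) = [1.1333 0.9056; 0.9056 0.8412]
P' = Q + AᵀP(A−BK) = [7.3833 -5.0944; -5.0944 9.8412]
tr(P') = 17.2245
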